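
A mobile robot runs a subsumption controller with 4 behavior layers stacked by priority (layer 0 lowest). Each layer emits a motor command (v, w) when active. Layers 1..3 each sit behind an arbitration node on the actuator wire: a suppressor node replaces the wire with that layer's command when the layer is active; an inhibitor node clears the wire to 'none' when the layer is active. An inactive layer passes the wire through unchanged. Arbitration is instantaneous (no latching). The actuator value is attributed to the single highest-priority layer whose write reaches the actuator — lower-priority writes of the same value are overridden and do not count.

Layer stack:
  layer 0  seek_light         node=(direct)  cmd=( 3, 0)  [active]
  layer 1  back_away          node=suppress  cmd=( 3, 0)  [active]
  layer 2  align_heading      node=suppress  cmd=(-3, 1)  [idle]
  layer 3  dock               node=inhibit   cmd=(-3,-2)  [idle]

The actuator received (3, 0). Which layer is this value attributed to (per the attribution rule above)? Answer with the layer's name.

back_away

L0 seek_light: active, feeds wire = (3, 0)
L1 back_away: active, suppressor → wire = (3, 0)
L2 align_heading: idle → wire stays (3, 0)
L3 dock: idle → wire stays (3, 0)
actuator = (3, 0)
last writer: layer 1 = back_away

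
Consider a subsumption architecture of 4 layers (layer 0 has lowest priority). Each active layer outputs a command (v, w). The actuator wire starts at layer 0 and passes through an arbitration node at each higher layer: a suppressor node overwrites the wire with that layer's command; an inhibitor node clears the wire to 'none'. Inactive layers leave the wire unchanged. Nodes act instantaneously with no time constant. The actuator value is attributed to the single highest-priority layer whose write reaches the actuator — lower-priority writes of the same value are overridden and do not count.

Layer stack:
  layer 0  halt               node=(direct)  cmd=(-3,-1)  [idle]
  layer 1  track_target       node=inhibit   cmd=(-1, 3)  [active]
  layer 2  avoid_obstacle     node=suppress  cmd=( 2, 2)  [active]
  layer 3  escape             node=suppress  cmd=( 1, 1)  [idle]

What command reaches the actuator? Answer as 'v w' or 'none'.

layer 0 (halt) idle — none
layer 1 (track_target) active — inhibits: none
layer 2 (avoid_obstacle) active — suppresses: (2, 2)
layer 3 (escape) idle — unchanged: (2, 2)
→ actuator (2, 2)

2 2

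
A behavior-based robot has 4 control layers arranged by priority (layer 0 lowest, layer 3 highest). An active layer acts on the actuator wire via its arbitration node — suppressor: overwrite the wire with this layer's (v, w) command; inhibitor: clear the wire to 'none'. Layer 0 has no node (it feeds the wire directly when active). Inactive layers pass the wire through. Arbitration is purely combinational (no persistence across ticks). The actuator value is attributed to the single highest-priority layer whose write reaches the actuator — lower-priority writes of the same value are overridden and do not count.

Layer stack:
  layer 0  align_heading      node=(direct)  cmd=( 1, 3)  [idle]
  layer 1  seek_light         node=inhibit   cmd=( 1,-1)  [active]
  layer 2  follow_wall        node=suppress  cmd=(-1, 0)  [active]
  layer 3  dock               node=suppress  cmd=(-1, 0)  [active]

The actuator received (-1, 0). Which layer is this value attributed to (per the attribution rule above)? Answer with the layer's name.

dock

[0] align_heading off; wire := none
[1] seek_light on (inhibit); wire := none
[2] follow_wall on (suppress); wire := (-1, 0)
[3] dock on (suppress); wire := (-1, 0)
output (-1, 0)
last writer: layer 3 = dock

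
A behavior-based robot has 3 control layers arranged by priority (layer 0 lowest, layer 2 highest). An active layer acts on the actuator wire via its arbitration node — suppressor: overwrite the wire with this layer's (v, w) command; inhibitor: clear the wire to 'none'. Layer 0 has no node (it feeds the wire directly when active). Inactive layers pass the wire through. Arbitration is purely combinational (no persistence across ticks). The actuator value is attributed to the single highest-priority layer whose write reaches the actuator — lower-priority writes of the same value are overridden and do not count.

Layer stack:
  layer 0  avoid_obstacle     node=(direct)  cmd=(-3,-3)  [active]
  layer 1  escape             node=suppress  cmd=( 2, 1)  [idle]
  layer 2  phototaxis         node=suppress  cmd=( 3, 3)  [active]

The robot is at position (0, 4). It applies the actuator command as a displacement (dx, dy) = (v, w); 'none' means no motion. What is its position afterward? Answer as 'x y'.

[0] avoid_obstacle on; wire := (-3, -3)
[1] escape off; pass (-3, -3)
[2] phototaxis on (suppress); wire := (3, 3)
output (3, 3)
position: (0, 4) + (3, 3) = (3, 7)

3 7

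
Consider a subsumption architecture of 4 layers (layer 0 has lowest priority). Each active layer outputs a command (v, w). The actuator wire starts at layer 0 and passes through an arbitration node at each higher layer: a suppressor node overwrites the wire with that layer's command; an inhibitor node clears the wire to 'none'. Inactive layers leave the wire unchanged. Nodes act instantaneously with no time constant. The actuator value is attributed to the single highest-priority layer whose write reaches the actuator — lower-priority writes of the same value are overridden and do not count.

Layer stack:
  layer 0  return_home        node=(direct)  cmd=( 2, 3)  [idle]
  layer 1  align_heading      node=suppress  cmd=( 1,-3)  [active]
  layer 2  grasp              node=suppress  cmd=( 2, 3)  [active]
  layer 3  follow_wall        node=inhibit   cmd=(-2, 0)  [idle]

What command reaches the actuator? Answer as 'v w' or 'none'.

layer 0 (return_home) idle — none
layer 1 (align_heading) active — suppresses: (1, -3)
layer 2 (grasp) active — suppresses: (2, 3)
layer 3 (follow_wall) idle — unchanged: (2, 3)
→ actuator (2, 3)

2 3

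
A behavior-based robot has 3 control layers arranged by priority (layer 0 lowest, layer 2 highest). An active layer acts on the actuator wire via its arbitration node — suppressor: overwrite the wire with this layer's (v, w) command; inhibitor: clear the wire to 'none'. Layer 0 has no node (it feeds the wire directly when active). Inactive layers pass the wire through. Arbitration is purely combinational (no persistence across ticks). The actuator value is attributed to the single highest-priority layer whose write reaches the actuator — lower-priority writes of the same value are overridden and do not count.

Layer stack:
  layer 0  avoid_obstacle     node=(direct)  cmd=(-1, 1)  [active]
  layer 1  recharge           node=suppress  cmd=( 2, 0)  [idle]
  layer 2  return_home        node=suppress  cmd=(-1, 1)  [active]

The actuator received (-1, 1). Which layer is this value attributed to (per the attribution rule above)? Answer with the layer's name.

L0 avoid_obstacle: active, feeds wire = (-1, 1)
L1 recharge: idle → wire stays (-1, 1)
L2 return_home: active, suppressor → wire = (-1, 1)
actuator = (-1, 1)
last writer: layer 2 = return_home

return_home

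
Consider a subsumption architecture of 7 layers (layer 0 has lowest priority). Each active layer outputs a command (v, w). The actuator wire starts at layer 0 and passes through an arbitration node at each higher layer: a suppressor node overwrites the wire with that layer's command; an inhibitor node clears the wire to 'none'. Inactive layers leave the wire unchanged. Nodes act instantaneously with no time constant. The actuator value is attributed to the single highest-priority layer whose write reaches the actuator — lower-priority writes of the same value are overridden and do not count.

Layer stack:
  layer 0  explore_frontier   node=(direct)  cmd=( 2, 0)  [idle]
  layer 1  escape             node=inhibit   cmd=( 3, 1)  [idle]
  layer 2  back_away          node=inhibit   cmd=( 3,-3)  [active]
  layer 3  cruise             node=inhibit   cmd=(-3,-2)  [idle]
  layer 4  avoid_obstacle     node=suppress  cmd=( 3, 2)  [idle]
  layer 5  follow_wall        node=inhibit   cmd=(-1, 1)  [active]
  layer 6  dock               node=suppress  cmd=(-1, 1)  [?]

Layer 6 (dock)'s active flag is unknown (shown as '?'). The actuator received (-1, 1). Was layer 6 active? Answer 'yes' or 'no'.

If layer 6 is active=yes:
  actuator would be (-1, 1)
If layer 6 is active=no:
  actuator would be none
Observed (-1, 1), so layer 6 was active.

yes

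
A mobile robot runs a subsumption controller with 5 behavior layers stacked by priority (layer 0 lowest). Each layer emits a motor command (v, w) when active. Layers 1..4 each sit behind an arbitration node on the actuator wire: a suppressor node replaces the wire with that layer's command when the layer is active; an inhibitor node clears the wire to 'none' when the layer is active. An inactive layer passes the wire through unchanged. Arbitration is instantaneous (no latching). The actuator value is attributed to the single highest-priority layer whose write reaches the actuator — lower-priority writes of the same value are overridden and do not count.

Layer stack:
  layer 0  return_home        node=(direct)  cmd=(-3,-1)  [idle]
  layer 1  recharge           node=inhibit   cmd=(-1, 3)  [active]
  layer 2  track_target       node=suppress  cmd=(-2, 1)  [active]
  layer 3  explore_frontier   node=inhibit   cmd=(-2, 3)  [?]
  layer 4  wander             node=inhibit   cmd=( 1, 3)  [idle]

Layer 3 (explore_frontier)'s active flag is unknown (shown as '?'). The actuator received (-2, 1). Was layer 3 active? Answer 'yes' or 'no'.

If layer 3 is active=yes:
  actuator would be none
If layer 3 is active=no:
  actuator would be (-2, 1)
Observed (-2, 1), so layer 3 was idle.

no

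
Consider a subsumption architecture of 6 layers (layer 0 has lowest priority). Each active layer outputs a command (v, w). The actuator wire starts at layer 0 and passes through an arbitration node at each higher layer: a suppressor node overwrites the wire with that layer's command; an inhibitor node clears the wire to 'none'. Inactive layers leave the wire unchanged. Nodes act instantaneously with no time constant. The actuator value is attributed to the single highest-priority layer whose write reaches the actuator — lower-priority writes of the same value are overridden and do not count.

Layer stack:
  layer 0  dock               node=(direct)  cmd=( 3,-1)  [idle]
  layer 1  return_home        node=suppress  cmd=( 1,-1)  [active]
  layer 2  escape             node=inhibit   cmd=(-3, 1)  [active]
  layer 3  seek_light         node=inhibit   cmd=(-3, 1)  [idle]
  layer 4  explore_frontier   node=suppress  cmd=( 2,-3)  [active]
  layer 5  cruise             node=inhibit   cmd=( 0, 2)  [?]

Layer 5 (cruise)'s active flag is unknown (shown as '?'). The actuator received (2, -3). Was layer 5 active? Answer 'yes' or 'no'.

If layer 5 is active=yes:
  actuator would be none
If layer 5 is active=no:
  actuator would be (2, -3)
Observed (2, -3), so layer 5 was idle.

no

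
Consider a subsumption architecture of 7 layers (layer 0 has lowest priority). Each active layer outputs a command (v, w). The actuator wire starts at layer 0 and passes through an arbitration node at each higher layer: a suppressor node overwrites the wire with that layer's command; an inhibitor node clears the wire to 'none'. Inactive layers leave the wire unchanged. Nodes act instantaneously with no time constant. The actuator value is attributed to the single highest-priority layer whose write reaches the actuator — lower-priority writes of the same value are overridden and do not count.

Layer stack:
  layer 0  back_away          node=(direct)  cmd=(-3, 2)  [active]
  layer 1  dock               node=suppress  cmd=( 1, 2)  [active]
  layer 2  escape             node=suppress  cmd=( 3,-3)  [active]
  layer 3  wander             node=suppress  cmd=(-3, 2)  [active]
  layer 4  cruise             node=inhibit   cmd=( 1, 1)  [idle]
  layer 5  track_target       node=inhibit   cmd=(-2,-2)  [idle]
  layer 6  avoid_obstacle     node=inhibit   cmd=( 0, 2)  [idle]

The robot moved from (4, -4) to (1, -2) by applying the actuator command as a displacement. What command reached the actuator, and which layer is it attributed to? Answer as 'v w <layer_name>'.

-3 2 wander

displacement = (1, -2) − (4, -4) = (-3, 2)
L0 back_away: active, feeds wire = (-3, 2)
L1 dock: active, suppressor → wire = (1, 2)
L2 escape: active, suppressor → wire = (3, -3)
L3 wander: active, suppressor → wire = (-3, 2)
L4 cruise: idle → wire stays (-3, 2)
L5 track_target: idle → wire stays (-3, 2)
L6 avoid_obstacle: idle → wire stays (-3, 2)
actuator = (-3, 2) — from layer 3 (wander)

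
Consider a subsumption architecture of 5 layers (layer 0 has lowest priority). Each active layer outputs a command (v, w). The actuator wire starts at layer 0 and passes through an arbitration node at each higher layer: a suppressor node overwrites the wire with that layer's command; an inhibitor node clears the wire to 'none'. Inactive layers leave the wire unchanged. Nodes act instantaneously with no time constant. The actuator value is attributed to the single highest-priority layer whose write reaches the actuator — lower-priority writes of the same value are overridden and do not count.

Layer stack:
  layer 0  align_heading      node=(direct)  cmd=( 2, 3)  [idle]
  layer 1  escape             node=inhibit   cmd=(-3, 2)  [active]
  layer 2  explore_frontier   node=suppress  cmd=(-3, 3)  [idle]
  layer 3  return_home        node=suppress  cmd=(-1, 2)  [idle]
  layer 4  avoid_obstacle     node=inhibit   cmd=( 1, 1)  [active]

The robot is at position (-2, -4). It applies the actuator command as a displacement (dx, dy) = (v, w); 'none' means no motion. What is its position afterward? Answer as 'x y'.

[0] align_heading off; wire := none
[1] escape on (inhibit); wire := none
[2] explore_frontier off; pass none
[3] return_home off; pass none
[4] avoid_obstacle on (inhibit); wire := none
output none
position: (-2, -4) + none = (-2, -4)

-2 -4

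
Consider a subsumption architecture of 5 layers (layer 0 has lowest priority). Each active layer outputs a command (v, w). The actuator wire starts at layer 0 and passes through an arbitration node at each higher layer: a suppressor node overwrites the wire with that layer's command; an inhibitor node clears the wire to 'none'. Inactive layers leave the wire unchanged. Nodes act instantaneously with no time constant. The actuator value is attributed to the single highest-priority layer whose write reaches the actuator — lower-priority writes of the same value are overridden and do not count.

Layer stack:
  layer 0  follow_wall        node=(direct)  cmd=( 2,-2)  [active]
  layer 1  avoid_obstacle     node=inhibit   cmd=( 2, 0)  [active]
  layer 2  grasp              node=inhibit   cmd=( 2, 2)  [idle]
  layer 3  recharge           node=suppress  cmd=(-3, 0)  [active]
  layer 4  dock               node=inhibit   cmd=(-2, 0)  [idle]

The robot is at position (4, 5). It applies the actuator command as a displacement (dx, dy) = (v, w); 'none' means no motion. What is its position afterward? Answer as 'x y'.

L0 follow_wall: active, feeds wire = (2, -2)
L1 avoid_obstacle: active, inhibitor → wire = none
L2 grasp: idle → wire stays none
L3 recharge: active, suppressor → wire = (-3, 0)
L4 dock: idle → wire stays (-3, 0)
actuator = (-3, 0)
position: (4, 5) + (-3, 0) = (1, 5)

1 5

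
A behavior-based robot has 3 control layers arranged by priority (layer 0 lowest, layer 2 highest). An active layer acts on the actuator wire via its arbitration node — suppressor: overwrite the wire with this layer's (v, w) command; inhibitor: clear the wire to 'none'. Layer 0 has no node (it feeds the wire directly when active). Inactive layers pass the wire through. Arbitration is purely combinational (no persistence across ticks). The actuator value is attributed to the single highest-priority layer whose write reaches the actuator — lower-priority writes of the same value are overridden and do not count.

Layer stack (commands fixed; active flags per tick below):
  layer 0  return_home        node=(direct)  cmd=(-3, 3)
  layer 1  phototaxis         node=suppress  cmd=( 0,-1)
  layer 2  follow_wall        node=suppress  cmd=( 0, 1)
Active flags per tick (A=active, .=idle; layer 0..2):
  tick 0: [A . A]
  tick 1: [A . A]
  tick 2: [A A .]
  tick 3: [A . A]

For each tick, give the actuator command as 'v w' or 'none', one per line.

0 1
0 1
0 -1
0 1

tick 0:
  layer 0 (return_home) active — direct: (-3, 3)
  layer 1 (phototaxis) idle — unchanged: (-3, 3)
  layer 2 (follow_wall) active — suppresses: (0, 1)
  → actuator (0, 1)
tick 1:
  layer 0 (return_home) active — direct: (-3, 3)
  layer 1 (phototaxis) idle — unchanged: (-3, 3)
  layer 2 (follow_wall) active — suppresses: (0, 1)
  → actuator (0, 1)
tick 2:
  layer 0 (return_home) active — direct: (-3, 3)
  layer 1 (phototaxis) active — suppresses: (0, -1)
  layer 2 (follow_wall) idle — unchanged: (0, -1)
  → actuator (0, -1)
tick 3:
  layer 0 (return_home) active — direct: (-3, 3)
  layer 1 (phototaxis) idle — unchanged: (-3, 3)
  layer 2 (follow_wall) active — suppresses: (0, 1)
  → actuator (0, 1)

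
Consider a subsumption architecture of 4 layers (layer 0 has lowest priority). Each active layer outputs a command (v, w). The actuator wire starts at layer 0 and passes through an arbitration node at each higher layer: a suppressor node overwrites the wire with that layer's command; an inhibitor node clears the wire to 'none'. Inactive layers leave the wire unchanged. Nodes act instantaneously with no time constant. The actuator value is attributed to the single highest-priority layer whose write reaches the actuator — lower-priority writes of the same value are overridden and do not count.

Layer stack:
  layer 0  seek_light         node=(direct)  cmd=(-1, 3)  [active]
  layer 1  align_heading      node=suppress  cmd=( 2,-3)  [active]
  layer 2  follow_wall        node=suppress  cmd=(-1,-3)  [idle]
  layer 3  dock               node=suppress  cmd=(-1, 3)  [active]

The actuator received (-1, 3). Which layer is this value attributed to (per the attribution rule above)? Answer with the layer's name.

L0 seek_light: active, feeds wire = (-1, 3)
L1 align_heading: active, suppressor → wire = (2, -3)
L2 follow_wall: idle → wire stays (2, -3)
L3 dock: active, suppressor → wire = (-1, 3)
actuator = (-1, 3)
last writer: layer 3 = dock

dock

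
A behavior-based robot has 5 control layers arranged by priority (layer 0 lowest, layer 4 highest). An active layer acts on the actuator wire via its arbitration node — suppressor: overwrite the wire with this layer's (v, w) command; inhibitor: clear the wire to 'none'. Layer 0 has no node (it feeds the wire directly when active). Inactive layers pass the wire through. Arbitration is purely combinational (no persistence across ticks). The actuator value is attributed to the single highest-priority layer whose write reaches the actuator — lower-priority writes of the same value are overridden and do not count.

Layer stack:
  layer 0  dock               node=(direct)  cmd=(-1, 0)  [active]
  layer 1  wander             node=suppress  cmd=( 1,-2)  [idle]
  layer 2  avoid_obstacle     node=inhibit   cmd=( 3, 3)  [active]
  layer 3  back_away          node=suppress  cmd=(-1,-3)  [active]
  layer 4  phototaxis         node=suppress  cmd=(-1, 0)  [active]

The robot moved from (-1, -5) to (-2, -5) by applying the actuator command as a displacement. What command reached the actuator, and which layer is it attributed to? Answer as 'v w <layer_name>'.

-1 0 phototaxis

displacement = (-2, -5) − (-1, -5) = (-1, 0)
L0 dock: active, feeds wire = (-1, 0)
L1 wander: idle → wire stays (-1, 0)
L2 avoid_obstacle: active, inhibitor → wire = none
L3 back_away: active, suppressor → wire = (-1, -3)
L4 phototaxis: active, suppressor → wire = (-1, 0)
actuator = (-1, 0) — from layer 4 (phototaxis)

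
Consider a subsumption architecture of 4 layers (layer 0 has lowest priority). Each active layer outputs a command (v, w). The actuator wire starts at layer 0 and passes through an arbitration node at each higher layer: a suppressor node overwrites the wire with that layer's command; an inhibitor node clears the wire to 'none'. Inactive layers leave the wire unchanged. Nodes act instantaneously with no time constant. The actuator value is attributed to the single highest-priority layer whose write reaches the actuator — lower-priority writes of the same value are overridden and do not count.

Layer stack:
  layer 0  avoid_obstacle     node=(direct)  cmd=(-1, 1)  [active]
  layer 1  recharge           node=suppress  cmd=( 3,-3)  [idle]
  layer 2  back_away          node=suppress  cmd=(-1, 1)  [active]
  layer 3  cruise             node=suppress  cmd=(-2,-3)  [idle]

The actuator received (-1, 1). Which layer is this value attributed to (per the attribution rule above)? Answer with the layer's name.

back_away

[0] avoid_obstacle on; wire := (-1, 1)
[1] recharge off; pass (-1, 1)
[2] back_away on (suppress); wire := (-1, 1)
[3] cruise off; pass (-1, 1)
output (-1, 1)
last writer: layer 2 = back_away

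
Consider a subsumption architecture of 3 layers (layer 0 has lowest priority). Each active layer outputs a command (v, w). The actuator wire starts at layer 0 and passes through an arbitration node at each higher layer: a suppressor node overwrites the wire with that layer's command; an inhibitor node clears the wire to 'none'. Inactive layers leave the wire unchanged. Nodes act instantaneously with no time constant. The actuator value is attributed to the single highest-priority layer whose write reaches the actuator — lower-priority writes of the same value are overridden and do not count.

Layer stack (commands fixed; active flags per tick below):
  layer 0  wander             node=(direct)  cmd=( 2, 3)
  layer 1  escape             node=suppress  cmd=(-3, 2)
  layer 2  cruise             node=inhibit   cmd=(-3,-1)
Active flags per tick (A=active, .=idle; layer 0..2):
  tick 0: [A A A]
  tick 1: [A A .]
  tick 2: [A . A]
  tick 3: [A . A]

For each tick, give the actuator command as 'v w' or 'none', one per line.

tick 0:
  [0] wander on; wire := (2, 3)
  [1] escape on (suppress); wire := (-3, 2)
  [2] cruise on (inhibit); wire := none
  output none
tick 1:
  [0] wander on; wire := (2, 3)
  [1] escape on (suppress); wire := (-3, 2)
  [2] cruise off; pass (-3, 2)
  output (-3, 2)
tick 2:
  [0] wander on; wire := (2, 3)
  [1] escape off; pass (2, 3)
  [2] cruise on (inhibit); wire := none
  output none
tick 3:
  [0] wander on; wire := (2, 3)
  [1] escape off; pass (2, 3)
  [2] cruise on (inhibit); wire := none
  output none

none
-3 2
none
none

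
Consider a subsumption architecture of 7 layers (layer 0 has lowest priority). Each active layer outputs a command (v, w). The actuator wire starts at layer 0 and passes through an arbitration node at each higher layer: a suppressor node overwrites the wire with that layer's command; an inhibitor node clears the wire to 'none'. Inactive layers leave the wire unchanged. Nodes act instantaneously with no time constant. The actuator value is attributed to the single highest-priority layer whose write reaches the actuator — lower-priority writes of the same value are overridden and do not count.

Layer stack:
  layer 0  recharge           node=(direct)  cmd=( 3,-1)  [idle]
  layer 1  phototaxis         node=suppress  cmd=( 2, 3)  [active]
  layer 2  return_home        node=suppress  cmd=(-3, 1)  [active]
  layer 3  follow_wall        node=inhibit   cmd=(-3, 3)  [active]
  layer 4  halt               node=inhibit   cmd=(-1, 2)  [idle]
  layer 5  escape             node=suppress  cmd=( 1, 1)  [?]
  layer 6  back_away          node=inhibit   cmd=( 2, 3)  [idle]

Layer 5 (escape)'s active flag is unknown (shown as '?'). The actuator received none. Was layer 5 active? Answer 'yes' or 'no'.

no

If layer 5 is active=yes:
  actuator would be (1, 1)
If layer 5 is active=no:
  actuator would be none
Observed none, so layer 5 was idle.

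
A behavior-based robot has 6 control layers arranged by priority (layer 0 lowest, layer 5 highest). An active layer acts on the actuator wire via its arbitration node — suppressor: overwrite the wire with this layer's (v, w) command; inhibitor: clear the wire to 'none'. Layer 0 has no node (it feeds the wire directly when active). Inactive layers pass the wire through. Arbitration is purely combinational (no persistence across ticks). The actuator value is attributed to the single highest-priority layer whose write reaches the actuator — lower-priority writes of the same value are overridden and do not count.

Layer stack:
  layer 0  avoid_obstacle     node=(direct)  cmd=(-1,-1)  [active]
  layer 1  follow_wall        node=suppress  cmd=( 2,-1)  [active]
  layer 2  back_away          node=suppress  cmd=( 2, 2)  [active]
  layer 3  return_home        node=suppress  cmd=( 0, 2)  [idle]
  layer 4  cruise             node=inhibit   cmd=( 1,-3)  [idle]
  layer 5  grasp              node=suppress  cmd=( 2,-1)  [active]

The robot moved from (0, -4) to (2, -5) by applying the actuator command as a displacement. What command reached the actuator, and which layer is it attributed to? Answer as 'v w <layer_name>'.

displacement = (2, -5) − (0, -4) = (2, -1)
L0 avoid_obstacle: active, feeds wire = (-1, -1)
L1 follow_wall: active, suppressor → wire = (2, -1)
L2 back_away: active, suppressor → wire = (2, 2)
L3 return_home: idle → wire stays (2, 2)
L4 cruise: idle → wire stays (2, 2)
L5 grasp: active, suppressor → wire = (2, -1)
actuator = (2, -1) — from layer 5 (grasp)

2 -1 grasp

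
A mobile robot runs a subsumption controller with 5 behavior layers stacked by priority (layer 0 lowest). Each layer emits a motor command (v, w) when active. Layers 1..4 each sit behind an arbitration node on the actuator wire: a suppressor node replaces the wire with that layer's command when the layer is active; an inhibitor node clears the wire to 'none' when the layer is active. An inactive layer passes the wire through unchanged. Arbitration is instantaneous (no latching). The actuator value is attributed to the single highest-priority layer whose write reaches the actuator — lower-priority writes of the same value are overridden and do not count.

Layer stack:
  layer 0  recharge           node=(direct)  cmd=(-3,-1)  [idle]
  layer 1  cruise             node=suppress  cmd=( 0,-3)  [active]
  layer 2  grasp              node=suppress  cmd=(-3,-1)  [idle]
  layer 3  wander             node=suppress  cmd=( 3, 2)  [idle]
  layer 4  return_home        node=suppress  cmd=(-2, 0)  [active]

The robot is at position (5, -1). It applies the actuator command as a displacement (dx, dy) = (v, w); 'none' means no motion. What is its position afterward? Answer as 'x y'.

3 -1

[0] recharge off; wire := none
[1] cruise on (suppress); wire := (0, -3)
[2] grasp off; pass (0, -3)
[3] wander off; pass (0, -3)
[4] return_home on (suppress); wire := (-2, 0)
output (-2, 0)
position: (5, -1) + (-2, 0) = (3, -1)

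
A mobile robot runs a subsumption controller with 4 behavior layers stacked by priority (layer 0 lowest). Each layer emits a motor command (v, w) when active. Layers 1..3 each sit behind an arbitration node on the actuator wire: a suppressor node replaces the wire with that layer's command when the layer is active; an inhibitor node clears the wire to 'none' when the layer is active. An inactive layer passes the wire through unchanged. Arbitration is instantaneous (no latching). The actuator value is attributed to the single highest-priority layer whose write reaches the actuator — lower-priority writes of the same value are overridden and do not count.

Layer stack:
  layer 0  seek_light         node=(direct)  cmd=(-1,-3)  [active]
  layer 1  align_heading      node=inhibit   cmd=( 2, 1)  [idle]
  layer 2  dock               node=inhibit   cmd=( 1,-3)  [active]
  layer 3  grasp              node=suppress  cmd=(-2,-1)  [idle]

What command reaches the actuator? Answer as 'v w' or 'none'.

[0] seek_light on; wire := (-1, -3)
[1] align_heading off; pass (-1, -3)
[2] dock on (inhibit); wire := none
[3] grasp off; pass none
output none

none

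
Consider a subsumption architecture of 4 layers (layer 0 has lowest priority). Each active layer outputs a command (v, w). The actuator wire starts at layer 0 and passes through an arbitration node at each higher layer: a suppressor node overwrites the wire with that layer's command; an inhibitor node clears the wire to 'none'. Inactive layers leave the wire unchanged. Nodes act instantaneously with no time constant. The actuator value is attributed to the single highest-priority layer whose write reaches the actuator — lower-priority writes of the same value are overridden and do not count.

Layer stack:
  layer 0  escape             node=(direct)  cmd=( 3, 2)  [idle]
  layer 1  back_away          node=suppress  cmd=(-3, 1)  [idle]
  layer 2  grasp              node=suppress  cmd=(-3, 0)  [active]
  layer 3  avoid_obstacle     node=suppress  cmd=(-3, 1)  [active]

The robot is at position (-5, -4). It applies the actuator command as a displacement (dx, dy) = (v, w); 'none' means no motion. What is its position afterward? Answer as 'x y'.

layer 0 (escape) idle — none
layer 1 (back_away) idle — unchanged: none
layer 2 (grasp) active — suppresses: (-3, 0)
layer 3 (avoid_obstacle) active — suppresses: (-3, 1)
→ actuator (-3, 1)
position: (-5, -4) + (-3, 1) = (-8, -3)

-8 -3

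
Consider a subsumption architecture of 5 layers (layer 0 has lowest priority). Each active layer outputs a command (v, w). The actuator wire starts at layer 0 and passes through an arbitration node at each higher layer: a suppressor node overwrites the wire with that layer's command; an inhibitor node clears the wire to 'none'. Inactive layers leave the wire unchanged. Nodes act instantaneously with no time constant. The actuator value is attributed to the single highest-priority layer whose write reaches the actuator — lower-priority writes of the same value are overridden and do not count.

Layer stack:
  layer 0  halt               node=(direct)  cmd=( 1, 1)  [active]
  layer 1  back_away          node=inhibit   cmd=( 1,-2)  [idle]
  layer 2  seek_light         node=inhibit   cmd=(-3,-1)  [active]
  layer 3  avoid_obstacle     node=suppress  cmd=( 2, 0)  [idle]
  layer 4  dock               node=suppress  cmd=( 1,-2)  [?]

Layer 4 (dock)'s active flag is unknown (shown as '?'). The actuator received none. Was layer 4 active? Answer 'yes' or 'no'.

If layer 4 is active=yes:
  actuator would be (1, -2)
If layer 4 is active=no:
  actuator would be none
Observed none, so layer 4 was idle.

no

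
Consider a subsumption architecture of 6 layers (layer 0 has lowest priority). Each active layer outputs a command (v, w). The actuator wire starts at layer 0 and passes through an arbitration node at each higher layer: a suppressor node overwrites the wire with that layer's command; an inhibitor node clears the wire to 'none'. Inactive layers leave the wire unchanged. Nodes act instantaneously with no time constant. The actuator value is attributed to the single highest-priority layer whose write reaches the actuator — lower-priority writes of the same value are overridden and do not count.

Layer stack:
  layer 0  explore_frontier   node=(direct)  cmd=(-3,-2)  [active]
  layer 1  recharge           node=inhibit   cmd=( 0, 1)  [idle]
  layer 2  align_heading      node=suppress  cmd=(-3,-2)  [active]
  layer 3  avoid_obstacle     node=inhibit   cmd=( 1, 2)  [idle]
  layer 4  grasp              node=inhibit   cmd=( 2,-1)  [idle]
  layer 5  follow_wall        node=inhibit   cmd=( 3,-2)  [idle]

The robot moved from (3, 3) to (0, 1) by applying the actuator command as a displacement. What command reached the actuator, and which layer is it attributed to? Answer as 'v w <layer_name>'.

-3 -2 align_heading

displacement = (0, 1) − (3, 3) = (-3, -2)
layer 0 (explore_frontier) active — direct: (-3, -2)
layer 1 (recharge) idle — unchanged: (-3, -2)
layer 2 (align_heading) active — suppresses: (-3, -2)
layer 3 (avoid_obstacle) idle — unchanged: (-3, -2)
layer 4 (grasp) idle — unchanged: (-3, -2)
layer 5 (follow_wall) idle — unchanged: (-3, -2)
→ actuator (-3, -2) — from layer 2 (align_heading)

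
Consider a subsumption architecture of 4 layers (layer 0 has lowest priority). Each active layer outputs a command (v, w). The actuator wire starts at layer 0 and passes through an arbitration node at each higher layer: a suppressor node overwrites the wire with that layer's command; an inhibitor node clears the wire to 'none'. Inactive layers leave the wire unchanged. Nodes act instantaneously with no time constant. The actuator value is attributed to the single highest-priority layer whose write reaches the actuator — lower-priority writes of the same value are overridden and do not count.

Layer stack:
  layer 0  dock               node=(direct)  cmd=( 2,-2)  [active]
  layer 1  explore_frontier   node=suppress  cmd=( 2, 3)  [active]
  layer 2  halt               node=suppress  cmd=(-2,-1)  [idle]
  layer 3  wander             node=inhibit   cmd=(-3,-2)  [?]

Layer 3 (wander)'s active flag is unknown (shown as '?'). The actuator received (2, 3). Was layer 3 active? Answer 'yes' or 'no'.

no

If layer 3 is active=yes:
  actuator would be none
If layer 3 is active=no:
  actuator would be (2, 3)
Observed (2, 3), so layer 3 was idle.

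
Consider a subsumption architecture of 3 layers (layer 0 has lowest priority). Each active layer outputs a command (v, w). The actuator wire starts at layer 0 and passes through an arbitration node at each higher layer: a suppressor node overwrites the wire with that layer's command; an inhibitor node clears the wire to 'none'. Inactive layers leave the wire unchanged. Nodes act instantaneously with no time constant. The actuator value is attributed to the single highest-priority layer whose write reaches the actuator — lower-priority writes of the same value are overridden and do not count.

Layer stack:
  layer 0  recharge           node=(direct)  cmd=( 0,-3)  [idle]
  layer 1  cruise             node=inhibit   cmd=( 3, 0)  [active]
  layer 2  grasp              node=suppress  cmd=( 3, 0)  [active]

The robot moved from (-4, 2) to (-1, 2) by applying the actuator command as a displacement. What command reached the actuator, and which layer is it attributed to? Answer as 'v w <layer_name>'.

3 0 grasp

displacement = (-1, 2) − (-4, 2) = (3, 0)
[0] recharge off; wire := none
[1] cruise on (inhibit); wire := none
[2] grasp on (suppress); wire := (3, 0)
output (3, 0) — from layer 2 (grasp)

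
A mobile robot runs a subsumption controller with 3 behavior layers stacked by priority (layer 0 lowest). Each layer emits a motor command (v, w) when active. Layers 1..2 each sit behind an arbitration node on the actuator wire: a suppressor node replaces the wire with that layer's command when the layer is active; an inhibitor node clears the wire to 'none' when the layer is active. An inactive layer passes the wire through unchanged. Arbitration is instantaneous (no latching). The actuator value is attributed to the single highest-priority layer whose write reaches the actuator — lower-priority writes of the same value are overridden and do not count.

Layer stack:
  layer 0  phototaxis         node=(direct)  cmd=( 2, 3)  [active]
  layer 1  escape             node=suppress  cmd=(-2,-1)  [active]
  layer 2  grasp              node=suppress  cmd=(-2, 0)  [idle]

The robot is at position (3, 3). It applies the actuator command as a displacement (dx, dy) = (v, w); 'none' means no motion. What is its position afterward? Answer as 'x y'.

1 2

[0] phototaxis on; wire := (2, 3)
[1] escape on (suppress); wire := (-2, -1)
[2] grasp off; pass (-2, -1)
output (-2, -1)
position: (3, 3) + (-2, -1) = (1, 2)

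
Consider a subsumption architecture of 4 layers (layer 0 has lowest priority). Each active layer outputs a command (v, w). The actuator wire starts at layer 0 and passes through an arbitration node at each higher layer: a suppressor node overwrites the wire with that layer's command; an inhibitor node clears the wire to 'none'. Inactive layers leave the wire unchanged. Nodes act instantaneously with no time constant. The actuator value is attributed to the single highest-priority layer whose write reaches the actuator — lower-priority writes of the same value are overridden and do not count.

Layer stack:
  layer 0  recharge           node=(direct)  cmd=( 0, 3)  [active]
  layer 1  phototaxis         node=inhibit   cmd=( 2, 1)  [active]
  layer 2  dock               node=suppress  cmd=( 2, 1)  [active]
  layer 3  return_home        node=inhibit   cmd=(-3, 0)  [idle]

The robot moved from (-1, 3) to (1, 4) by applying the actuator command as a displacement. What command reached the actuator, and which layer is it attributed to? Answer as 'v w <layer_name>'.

2 1 dock

displacement = (1, 4) − (-1, 3) = (2, 1)
L0 recharge: active, feeds wire = (0, 3)
L1 phototaxis: active, inhibitor → wire = none
L2 dock: active, suppressor → wire = (2, 1)
L3 return_home: idle → wire stays (2, 1)
actuator = (2, 1) — from layer 2 (dock)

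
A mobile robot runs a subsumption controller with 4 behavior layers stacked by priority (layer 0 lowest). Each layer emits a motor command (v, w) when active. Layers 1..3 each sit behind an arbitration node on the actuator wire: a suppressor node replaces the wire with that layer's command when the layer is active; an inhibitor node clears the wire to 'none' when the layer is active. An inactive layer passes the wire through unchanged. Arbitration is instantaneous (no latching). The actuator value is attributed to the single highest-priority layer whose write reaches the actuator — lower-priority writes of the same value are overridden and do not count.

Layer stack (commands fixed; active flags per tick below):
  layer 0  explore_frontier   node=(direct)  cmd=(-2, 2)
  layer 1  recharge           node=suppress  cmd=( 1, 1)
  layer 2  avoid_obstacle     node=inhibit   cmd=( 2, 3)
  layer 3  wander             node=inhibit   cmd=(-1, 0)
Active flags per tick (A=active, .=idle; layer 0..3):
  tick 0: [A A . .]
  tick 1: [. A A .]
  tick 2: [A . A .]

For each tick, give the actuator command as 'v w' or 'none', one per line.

tick 0:
  [0] explore_frontier on; wire := (-2, 2)
  [1] recharge on (suppress); wire := (1, 1)
  [2] avoid_obstacle off; pass (1, 1)
  [3] wander off; pass (1, 1)
  output (1, 1)
tick 1:
  [0] explore_frontier off; wire := none
  [1] recharge on (suppress); wire := (1, 1)
  [2] avoid_obstacle on (inhibit); wire := none
  [3] wander off; pass none
  output none
tick 2:
  [0] explore_frontier on; wire := (-2, 2)
  [1] recharge off; pass (-2, 2)
  [2] avoid_obstacle on (inhibit); wire := none
  [3] wander off; pass none
  output none

1 1
none
none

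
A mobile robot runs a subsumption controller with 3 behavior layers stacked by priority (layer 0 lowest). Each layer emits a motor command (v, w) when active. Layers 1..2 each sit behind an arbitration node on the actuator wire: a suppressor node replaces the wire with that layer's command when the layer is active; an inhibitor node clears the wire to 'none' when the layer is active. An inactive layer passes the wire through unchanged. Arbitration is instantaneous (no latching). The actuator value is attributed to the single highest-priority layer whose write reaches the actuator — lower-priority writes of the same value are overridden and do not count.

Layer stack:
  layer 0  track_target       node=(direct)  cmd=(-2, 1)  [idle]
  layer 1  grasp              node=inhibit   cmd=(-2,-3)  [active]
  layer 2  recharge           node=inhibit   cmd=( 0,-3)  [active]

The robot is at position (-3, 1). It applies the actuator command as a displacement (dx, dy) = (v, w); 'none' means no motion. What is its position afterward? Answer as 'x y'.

-3 1

L0 track_target: idle → wire = none
L1 grasp: active, inhibitor → wire = none
L2 recharge: active, inhibitor → wire = none
actuator = none
position: (-3, 1) + none = (-3, 1)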